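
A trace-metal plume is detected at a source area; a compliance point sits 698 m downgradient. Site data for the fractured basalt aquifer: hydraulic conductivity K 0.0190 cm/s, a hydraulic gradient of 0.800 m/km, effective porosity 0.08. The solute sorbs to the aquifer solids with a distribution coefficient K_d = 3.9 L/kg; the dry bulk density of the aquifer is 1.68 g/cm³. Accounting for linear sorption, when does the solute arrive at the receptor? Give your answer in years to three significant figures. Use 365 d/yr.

966 years

K = 0.0190 cm/s × 864 = 16.42 m/d
Darcy flux q = K·i = 16.42 × 8.0e-4 = 0.01313 m/d
Seepage velocity v = q / n = 0.01313 / 0.08 = 0.1642 m/d
Retardation R = 1 + ρ_b·K_d/n = 1 + 1.68×3.9/0.08 = 82.90
Contaminant velocity v_c = v/R = 0.1642/82.90 = 0.001980 m/d
t = L/v_c = 698/0.001980 = 352500 d
   = 352500/365 = 966 yr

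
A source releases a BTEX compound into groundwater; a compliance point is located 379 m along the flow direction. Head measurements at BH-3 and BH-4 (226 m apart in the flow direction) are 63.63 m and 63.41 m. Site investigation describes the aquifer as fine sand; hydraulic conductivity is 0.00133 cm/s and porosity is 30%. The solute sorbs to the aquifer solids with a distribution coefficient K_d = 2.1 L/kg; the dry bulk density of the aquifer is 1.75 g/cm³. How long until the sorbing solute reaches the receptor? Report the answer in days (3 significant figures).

1.35e6 days

Hydraulic gradient i = (63.63 − 63.41) / 226 = 0.22 / 226 = 9.735e-4
K = 0.00133 cm/s × 864 = 1.149 m/d
q = Ki = 1.149 × 9.735e-4 = 0.001119 m/d
v = Ki/n = 1.149·9.735e-4/0.30 = 0.003729 m/d
Retardation R = 1 + ρ_b·K_d/n = 1 + 1.75×2.1/0.30 = 13.25
Contaminant velocity v_c = v/R = 0.003729/13.25 = 2.814e-4 m/d
t = L/v_c = 379/2.814e-4 = 1.347e6 d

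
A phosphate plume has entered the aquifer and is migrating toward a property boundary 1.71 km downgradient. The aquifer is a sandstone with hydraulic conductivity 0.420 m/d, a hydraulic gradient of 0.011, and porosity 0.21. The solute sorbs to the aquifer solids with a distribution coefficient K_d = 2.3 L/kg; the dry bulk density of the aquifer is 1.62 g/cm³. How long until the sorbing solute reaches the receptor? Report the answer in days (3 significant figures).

Specific discharge q = 0.420 × 0.011 = 0.004620 m/d
Average linear velocity = 0.004620 / 0.21 = 0.02200 m/d
Retardation R = 1 + ρ_b·K_d/n = 1 + 1.62×2.3/0.21 = 18.74
Contaminant velocity v_c = v/R = 0.02200/18.74 = 0.001174 m/d
L = 1.71 km = 1710 m
t = L/v_c = 1710/0.001174 = 1.457e6 d

1.46e6 days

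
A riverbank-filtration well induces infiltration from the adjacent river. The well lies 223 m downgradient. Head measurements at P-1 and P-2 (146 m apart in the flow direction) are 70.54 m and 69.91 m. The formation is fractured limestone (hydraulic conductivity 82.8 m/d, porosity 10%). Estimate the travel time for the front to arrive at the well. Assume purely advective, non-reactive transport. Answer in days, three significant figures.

Hydraulic gradient i = (70.54 − 69.91) / 146 = 0.63 / 146 = 0.004315
q = Ki = 82.8 × 0.004315 = 0.3573 m/d
v_s = q/n_e = 0.3573/0.10 = 3.573 m/d
t = L / v = 223 / 3.573 = 62.41 d

62.4 days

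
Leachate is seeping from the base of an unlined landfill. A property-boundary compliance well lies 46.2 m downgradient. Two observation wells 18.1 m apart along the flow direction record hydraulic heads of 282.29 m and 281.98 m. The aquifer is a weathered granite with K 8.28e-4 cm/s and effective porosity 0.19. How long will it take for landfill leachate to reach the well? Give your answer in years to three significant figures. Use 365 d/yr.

1.96 years

Hydraulic gradient i = (282.29 − 281.98) / 18.1 = 0.31 / 18.1 = 0.01713
K = 8.28e-4 cm/s × 864 = 0.7154 m/d
Specific discharge q = 0.7154 × 0.01713 = 0.01225 m/d
Average linear velocity = 0.01225 / 0.19 = 0.06449 m/d
t = L / v = 46.2 / 0.06449 = 716.4 d
   = 716.4 / 365 = 1.96 yr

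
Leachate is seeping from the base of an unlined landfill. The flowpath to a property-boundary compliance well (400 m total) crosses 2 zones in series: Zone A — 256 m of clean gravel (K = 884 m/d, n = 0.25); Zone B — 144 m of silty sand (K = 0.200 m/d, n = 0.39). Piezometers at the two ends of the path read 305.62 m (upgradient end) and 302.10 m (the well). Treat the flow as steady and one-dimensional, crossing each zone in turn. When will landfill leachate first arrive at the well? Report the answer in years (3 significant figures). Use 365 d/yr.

67.4 years

Total head drop ΔH = 305.62 − 302.10 = 3.52 m
Steady 1-D flow in series ⇒ the Darcy flux q is identical in every zone and the zone head losses add (resistances L/K in series).
Σ(L/K) = 256/884 + 144/0.200 = 0.2896 + 720.0 = 720.3 d
q = ΔH / Σ(L/K) = 3.52 / 720.3 = 0.004887 m/d (same in every zone)
Zone A: v = q/n = 0.004887/0.25 = 0.01955 m/d → t_A = 256/0.01955 = 13100 d
Zone B: v = q/n = 0.004887/0.39 = 0.01253 m/d → t_B = 144/0.01253 = 11490 d
Total t = 13100 + 11490 = 24590 d
   = 24590 / 365 = 67.4 yr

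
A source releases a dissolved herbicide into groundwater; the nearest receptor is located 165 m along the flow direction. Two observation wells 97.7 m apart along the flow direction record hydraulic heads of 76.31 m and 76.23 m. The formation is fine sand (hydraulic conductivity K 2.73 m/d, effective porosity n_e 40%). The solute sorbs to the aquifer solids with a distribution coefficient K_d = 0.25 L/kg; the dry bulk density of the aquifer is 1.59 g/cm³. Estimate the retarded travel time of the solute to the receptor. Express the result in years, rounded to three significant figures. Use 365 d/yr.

Hydraulic gradient i = (76.31 − 76.23) / 97.7 = 0.08 / 97.7 = 8.188e-4
Darcy flux q = K·i = 2.73 × 8.188e-4 = 0.002235 m/d
Seepage velocity v = q / n = 0.002235 / 0.40 = 0.005589 m/d
Retardation R = 1 + ρ_b·K_d/n = 1 + 1.59×0.25/0.40 = 1.994
Contaminant velocity v_c = v/R = 0.005589/1.994 = 0.002803 m/d
t = L/v_c = 165/0.002803 = 58860 d
   = 58860/365 = 161 yr

161 years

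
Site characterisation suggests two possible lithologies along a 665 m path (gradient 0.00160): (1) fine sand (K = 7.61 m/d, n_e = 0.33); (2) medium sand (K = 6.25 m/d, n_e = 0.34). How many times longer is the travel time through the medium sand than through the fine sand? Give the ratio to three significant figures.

Unit 1 (fine sand): v = 7.61×0.0016/0.33 = 0.03690 m/d, t = 665/0.03690 = 18020 d
Unit 2 (medium sand): v = 6.25×0.0016/0.34 = 0.02941 m/d, t = 665/0.02941 = 22610 d
t(medium sand) / t(fine sand) = 22610/18020 = 1.25

1.25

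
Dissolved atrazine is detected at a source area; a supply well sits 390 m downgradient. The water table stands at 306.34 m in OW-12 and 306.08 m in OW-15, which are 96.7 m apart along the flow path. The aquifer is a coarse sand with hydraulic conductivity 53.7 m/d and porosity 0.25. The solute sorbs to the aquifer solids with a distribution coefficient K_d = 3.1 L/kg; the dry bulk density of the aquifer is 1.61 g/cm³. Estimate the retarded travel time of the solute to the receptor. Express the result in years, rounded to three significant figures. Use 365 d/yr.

Hydraulic gradient i = (306.34 − 306.08) / 96.7 = 0.26 / 96.7 = 0.002689
Darcy flux q = K·i = 53.7 × 0.002689 = 0.1444 m/d
v = Ki/n = 53.7·0.002689/0.25 = 0.5775 m/d
Retardation R = 1 + ρ_b·K_d/n = 1 + 1.61×3.1/0.25 = 20.96
Contaminant velocity v_c = v/R = 0.5775/20.96 = 0.02755 m/d
t = L/v_c = 390/0.02755 = 14160 d
   = 14160/365 = 38.8 yr

38.8 years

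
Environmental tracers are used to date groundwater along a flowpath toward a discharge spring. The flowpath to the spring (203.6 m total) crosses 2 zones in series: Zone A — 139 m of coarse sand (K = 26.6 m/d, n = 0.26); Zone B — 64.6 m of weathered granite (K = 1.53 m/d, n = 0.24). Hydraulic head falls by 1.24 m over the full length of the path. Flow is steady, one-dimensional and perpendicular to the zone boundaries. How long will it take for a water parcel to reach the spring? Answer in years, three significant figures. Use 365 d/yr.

5.41 years

Steady 1-D flow in series ⇒ the Darcy flux q is identical in every zone and the zone head losses add (resistances L/K in series).
Σ(L/K) = 139/26.6 + 64.6/1.53 = 5.226 + 42.22 = 47.45 d
q = ΔH / Σ(L/K) = 1.24 / 47.45 = 0.02613 m/d (same in every zone)
Zone A: v = q/n = 0.02613/0.26 = 0.1005 m/d → t_A = 139/0.1005 = 1383 d
Zone B: v = q/n = 0.02613/0.24 = 0.1089 m/d → t_B = 64.6/0.1089 = 593.3 d
Total t = 1383 + 593.3 = 1976 d
   = 1976 / 365 = 5.41 yr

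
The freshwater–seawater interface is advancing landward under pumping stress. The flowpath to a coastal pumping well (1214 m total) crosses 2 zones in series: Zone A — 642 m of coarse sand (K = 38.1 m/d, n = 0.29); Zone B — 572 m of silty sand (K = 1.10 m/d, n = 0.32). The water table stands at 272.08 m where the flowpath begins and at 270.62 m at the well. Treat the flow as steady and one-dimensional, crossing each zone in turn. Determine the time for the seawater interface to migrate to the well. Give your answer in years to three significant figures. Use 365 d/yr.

Total head drop ΔH = 272.08 − 270.62 = 1.46 m
Steady 1-D flow in series ⇒ the Darcy flux q is identical in every zone and the zone head losses add (resistances L/K in series).
Σ(L/K) = 642/38.1 + 572/1.10 = 16.85 + 520.0 = 536.9 d
q = ΔH / Σ(L/K) = 1.46 / 536.9 = 0.002720 m/d (same in every zone)
Zone A: v = q/n = 0.002720/0.29 = 0.009378 m/d → t_A = 642/0.009378 = 68460 d
Zone B: v = q/n = 0.002720/0.32 = 0.008499 m/d → t_B = 572/0.008499 = 67300 d
Total t = 68460 + 67300 = 135800 d
   = 135800 / 365 = 372 yr

372 years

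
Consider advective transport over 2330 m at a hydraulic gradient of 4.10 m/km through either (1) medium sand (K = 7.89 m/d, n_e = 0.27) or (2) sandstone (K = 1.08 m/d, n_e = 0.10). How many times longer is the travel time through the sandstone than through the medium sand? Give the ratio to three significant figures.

Unit 1 (medium sand): v = 7.89×0.0041/0.27 = 0.1198 m/d, t = 2330/0.1198 = 19450 d
Unit 2 (sandstone): v = 1.08×0.0041/0.10 = 0.04428 m/d, t = 2330/0.04428 = 52620 d
t(sandstone) / t(medium sand) = 52620/19450 = 2.71

2.71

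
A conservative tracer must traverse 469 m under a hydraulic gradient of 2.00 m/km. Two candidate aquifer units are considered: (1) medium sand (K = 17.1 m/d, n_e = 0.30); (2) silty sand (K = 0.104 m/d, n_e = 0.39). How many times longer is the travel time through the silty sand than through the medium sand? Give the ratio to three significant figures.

Unit 1 (medium sand): v = 17.1×0.0020/0.30 = 0.1140 m/d, t = 469/0.1140 = 4114 d
Unit 2 (silty sand): v = 0.104×0.0020/0.39 = 5.333e-4 m/d, t = 469/5.333e-4 = 879400 d
t(silty sand) / t(medium sand) = 879400/4114 = 214

214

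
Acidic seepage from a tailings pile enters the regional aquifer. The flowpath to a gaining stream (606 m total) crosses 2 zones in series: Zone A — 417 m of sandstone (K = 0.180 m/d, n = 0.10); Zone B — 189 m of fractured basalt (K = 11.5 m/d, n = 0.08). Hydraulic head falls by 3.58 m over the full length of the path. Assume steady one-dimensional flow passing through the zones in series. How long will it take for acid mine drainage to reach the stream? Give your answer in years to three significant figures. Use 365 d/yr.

Steady 1-D flow in series ⇒ the Darcy flux q is identical in every zone and the zone head losses add (resistances L/K in series).
Σ(L/K) = 417/0.180 + 189/11.5 = 2317 + 16.43 = 2333 d
q = ΔH / Σ(L/K) = 3.58 / 2333 = 0.001534 m/d (same in every zone)
Zone A: v = q/n = 0.001534/0.10 = 0.01534 m/d → t_A = 417/0.01534 = 27180 d
Zone B: v = q/n = 0.001534/0.08 = 0.01918 m/d → t_B = 189/0.01918 = 9854 d
Total t = 27180 + 9854 = 37030 d
   = 37030 / 365 = 101 yr

101 years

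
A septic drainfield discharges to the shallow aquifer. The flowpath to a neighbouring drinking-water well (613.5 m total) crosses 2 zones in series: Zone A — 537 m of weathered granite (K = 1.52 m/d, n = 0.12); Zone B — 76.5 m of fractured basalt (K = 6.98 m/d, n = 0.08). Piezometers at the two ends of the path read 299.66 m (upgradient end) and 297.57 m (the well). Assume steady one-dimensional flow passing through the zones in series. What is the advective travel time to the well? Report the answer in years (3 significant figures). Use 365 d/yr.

Total head drop ΔH = 299.66 − 297.57 = 2.09 m
Continuity: the same q passes through each zone, so ΔH = q·Σ(L_j/K_j) — the zones act as resistances in series.
Σ(L/K) = 537/1.52 + 76.5/6.98 = 353.3 + 10.96 = 364.2 d
q = ΔH / Σ(L/K) = 2.09 / 364.2 = 0.005738 m/d (same in every zone)
Zone A: v = q/n = 0.005738/0.12 = 0.04782 m/d → t_A = 537/0.04782 = 11230 d
Zone B: v = q/n = 0.005738/0.08 = 0.07172 m/d → t_B = 76.5/0.07172 = 1067 d
Total t = 11230 + 1067 = 12300 d
   = 12300 / 365 = 33.7 yr

33.7 years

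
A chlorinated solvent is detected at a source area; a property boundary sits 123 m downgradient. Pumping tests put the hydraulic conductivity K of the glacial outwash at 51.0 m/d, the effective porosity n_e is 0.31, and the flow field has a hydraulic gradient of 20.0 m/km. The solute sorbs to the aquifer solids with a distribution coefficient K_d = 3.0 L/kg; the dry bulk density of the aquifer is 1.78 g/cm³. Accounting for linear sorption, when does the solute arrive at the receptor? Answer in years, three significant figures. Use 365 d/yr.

Darcy flux q = K·i = 51.0 × 0.020 = 1.020 m/d
v = Ki/n = 51.0·0.020/0.31 = 3.290 m/d
Retardation R = 1 + ρ_b·K_d/n = 1 + 1.78×3.0/0.31 = 18.23
Contaminant velocity v_c = v/R = 3.290/18.23 = 0.1805 m/d
t = L/v_c = 123/0.1805 = 681.3 d
   = 681.3/365 = 1.87 yr

1.87 years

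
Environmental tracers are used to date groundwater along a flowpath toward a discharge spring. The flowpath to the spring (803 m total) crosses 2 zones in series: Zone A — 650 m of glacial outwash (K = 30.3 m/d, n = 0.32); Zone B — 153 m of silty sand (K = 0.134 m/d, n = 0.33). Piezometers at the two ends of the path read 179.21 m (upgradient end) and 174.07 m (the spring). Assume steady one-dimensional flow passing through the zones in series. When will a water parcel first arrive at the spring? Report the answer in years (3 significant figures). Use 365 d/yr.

160 years

Total head drop ΔH = 179.21 − 174.07 = 5.14 m
Continuity: the same q passes through each zone, so ΔH = q·Σ(L_j/K_j) — the zones act as resistances in series.
Σ(L/K) = 650/30.3 + 153/0.134 = 21.45 + 1142 = 1163 d
q = ΔH / Σ(L/K) = 5.14 / 1163 = 0.004419 m/d (same in every zone)
Zone A: v = q/n = 0.004419/0.32 = 0.01381 m/d → t_A = 650/0.01381 = 47070 d
Zone B: v = q/n = 0.004419/0.33 = 0.01339 m/d → t_B = 153/0.01339 = 11430 d
Total t = 47070 + 11430 = 58500 d
   = 58500 / 365 = 160 yr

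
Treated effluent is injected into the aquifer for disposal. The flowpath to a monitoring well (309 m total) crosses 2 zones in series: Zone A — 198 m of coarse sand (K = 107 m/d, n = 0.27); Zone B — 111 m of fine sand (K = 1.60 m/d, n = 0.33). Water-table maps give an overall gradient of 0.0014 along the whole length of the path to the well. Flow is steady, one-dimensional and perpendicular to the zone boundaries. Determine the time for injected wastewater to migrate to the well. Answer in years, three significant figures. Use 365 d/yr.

Continuity: the same q passes through each zone, so ΔH = q·Σ(L_j/K_j) — the zones act as resistances in series.
Σ(L/K) = 198/107 + 111/1.60 = 1.850 + 69.38 = 71.23 d
K_eq = L_total / Σ(L/K) = 309 / 71.23 = 4.338 m/d
q = K_eq · i = 4.338 × 0.0014 = 0.006074 m/d (same in every zone)
Zone A: v = q/n = 0.006074/0.27 = 0.02250 m/d → t_A = 198/0.02250 = 8802 d
Zone B: v = q/n = 0.006074/0.33 = 0.01841 m/d → t_B = 111/0.01841 = 6031 d
Total t = 8802 + 6031 = 14830 d
   = 14830 / 365 = 40.6 yr

40.6 years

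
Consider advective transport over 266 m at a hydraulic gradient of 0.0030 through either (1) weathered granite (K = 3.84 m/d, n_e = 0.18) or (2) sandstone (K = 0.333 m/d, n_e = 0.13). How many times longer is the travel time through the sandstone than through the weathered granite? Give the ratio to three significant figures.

Unit 1 (weathered granite): v = 3.84×0.0030/0.18 = 0.06400 m/d, t = 266/0.06400 = 4156 d
Unit 2 (sandstone): v = 0.333×0.0030/0.13 = 0.007685 m/d, t = 266/0.007685 = 34610 d
t(sandstone) / t(weathered granite) = 34610/4156 = 8.33

8.33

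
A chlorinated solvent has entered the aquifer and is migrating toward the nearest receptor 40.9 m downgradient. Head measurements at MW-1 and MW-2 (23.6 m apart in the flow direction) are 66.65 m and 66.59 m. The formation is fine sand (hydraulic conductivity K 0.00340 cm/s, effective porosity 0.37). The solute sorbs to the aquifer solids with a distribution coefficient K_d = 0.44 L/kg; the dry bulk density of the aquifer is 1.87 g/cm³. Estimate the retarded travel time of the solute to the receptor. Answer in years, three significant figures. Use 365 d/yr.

17.9 years

Hydraulic gradient i = (66.65 − 66.59) / 23.6 = 0.06 / 23.6 = 0.002542
K = 0.00340 cm/s × 864 = 2.938 m/d
Specific discharge q = 2.938 × 0.002542 = 0.007468 m/d
Average linear velocity = 0.007468 / 0.37 = 0.02019 m/d
Retardation R = 1 + ρ_b·K_d/n = 1 + 1.87×0.44/0.37 = 3.224
Contaminant velocity v_c = v/R = 0.02019/3.224 = 0.006261 m/d
t = L/v_c = 40.9/0.006261 = 6532 d
   = 6532/365 = 17.9 yr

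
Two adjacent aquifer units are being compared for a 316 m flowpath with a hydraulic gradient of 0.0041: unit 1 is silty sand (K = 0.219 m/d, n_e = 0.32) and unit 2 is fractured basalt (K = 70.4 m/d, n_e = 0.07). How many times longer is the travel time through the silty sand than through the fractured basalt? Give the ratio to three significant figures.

Unit 1 (silty sand): v = 0.219×0.0041/0.32 = 0.002806 m/d, t = 316/0.002806 = 112600 d
Unit 2 (fractured basalt): v = 70.4×0.0041/0.07 = 4.123 m/d, t = 316/4.123 = 76.64 d
t(silty sand) / t(fractured basalt) = 112600/76.64 = 1470

1470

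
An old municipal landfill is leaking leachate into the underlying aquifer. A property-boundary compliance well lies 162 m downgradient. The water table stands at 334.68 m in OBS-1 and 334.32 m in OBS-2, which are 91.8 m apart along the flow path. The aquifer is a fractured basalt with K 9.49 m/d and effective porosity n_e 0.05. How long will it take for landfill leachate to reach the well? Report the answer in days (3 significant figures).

218 days

Hydraulic gradient i = (334.68 − 334.32) / 91.8 = 0.36 / 91.8 = 0.003922
Specific discharge q = 9.49 × 0.003922 = 0.03722 m/d
Seepage velocity v = q / n = 0.03722 / 0.05 = 0.7443 m/d
t = L / v = 162 / 0.7443 = 217.7 d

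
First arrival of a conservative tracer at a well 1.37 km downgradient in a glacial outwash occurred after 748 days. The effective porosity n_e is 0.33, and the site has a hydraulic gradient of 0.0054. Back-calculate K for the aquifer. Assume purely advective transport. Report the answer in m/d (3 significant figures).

112 m/d

L = 1.37 km = 1370 m
v = L / t = 1370 / 748 = 1.832 m/d
K = v · n / i = 1.832 × 0.33 / 0.0054 = 112 m/d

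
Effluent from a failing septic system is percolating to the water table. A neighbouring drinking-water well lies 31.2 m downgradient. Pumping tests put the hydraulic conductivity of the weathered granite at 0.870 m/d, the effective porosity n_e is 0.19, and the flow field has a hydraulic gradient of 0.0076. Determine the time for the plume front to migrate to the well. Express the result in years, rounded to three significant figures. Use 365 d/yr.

2.46 years

Specific discharge q = 0.870 × 0.0076 = 0.006612 m/d
v = Ki/n = 0.870·0.0076/0.19 = 0.03480 m/d
t = L / v = 31.2 / 0.03480 = 896.6 d
   = 896.6 / 365 = 2.46 yr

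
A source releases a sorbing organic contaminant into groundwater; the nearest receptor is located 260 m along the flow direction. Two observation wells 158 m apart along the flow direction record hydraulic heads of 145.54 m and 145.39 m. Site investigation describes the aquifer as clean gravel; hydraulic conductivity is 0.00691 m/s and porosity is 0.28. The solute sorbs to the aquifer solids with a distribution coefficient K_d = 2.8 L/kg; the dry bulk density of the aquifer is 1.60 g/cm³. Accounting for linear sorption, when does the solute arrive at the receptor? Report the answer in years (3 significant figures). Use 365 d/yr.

5.98 years

Hydraulic gradient i = (145.54 − 145.39) / 158 = 0.15 / 158 = 9.494e-4
K = 0.00691 m/s × 86400 s/d = 597.0 m/d
Specific discharge q = 597.0 × 9.494e-4 = 0.5668 m/d
Average linear velocity = 0.5668 / 0.28 = 2.024 m/d
Retardation R = 1 + ρ_b·K_d/n = 1 + 1.60×2.8/0.28 = 17.00
Contaminant velocity v_c = v/R = 2.024/17.00 = 0.1191 m/d
t = L/v_c = 260/0.1191 = 2184 d
   = 2184/365 = 5.98 yr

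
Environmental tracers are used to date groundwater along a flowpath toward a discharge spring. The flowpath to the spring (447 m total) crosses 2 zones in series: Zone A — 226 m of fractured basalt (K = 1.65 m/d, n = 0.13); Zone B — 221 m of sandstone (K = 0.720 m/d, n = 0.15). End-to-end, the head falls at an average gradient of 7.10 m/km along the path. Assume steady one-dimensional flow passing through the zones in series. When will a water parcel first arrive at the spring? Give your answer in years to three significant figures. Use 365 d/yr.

For zones in series the flux q is common to all zones; the equivalent conductivity is the harmonic (thickness-weighted) mean, K_eq = L_total / Σ(L_j/K_j).
Σ(L/K) = 226/1.65 + 221/0.720 = 137.0 + 306.9 = 443.9 d
K_eq = L_total / Σ(L/K) = 447 / 443.9 = 1.007 m/d
q = K_eq · i = 1.007 × 0.0071 = 0.007149 m/d (same in every zone)
Zone A: v = q/n = 0.007149/0.13 = 0.05500 m/d → t_A = 226/0.05500 = 4109 d
Zone B: v = q/n = 0.007149/0.15 = 0.04766 m/d → t_B = 221/0.04766 = 4637 d
Total t = 4109 + 4637 = 8746 d
   = 8746 / 365 = 24.0 yr

24.0 years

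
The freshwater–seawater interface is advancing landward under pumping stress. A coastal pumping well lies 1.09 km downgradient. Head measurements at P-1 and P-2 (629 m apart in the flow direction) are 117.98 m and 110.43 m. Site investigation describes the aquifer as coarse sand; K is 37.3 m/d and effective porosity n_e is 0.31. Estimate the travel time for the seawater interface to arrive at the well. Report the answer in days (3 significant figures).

755 days

Hydraulic gradient i = (117.98 − 110.43) / 629 = 7.55 / 629 = 0.01200
q = Ki = 37.3 × 0.01200 = 0.4477 m/d
Seepage velocity v = q / n = 0.4477 / 0.31 = 1.444 m/d
L = 1.09 km = 1090 m
t = L / v = 1090 / 1.444 = 754.7 d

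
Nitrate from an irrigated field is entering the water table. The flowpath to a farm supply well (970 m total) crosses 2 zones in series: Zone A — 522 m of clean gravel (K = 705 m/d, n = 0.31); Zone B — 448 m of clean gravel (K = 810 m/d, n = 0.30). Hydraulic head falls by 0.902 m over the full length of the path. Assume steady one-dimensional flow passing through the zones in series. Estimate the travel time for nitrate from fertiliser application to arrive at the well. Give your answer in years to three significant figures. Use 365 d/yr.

Continuity: the same q passes through each zone, so ΔH = q·Σ(L_j/K_j) — the zones act as resistances in series.
Σ(L/K) = 522/705 + 448/810 = 0.7404 + 0.5531 = 1.294 d
q = ΔH / Σ(L/K) = 0.902 / 1.294 = 0.6973 m/d (same in every zone)
Zone A: v = q/n = 0.6973/0.31 = 2.249 m/d → t_A = 522/2.249 = 232.1 d
Zone B: v = q/n = 0.6973/0.30 = 2.324 m/d → t_B = 448/2.324 = 192.7 d
Total t = 232.1 + 192.7 = 424.8 d
   = 424.8 / 365 = 1.16 yr

1.16 years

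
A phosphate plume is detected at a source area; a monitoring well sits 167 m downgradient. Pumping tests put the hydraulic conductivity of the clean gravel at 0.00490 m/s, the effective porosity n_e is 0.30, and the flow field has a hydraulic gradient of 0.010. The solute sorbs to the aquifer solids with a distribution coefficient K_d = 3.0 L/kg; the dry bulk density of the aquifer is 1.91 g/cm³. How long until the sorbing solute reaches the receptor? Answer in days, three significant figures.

K = 0.00490 m/s × 86400 s/d = 423.4 m/d
Specific discharge q = 423.4 × 0.010 = 4.234 m/d
v = Ki/n = 423.4·0.010/0.30 = 14.11 m/d
Retardation R = 1 + ρ_b·K_d/n = 1 + 1.91×3.0/0.30 = 20.10
Contaminant velocity v_c = v/R = 14.11/20.10 = 0.7021 m/d
t = L/v_c = 167/0.7021 = 237.9 d

238 days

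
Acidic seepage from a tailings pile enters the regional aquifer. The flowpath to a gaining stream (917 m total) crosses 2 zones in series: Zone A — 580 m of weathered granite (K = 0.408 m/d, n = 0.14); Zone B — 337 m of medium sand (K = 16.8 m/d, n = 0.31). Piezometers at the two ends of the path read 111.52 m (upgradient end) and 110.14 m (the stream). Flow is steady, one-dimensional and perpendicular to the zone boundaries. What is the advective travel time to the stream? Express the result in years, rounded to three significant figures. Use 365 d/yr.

Total head drop ΔH = 111.52 − 110.14 = 1.38 m
Continuity: the same q passes through each zone, so ΔH = q·Σ(L_j/K_j) — the zones act as resistances in series.
Σ(L/K) = 580/0.408 + 337/16.8 = 1422 + 20.06 = 1442 d
q = ΔH / Σ(L/K) = 1.38 / 1442 = 9.573e-4 m/d (same in every zone)
Zone A: v = q/n = 9.573e-4/0.14 = 0.006838 m/d → t_A = 580/0.006838 = 84830 d
Zone B: v = q/n = 9.573e-4/0.31 = 0.003088 m/d → t_B = 337/0.003088 = 109100 d
Total t = 84830 + 109100 = 194000 d
   = 194000 / 365 = 531 yr

531 years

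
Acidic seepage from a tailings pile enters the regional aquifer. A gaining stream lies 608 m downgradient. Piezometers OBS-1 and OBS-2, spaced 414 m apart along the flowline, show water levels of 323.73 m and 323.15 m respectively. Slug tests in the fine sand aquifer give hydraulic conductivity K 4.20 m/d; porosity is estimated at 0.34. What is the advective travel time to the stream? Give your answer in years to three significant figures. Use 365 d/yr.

Hydraulic gradient i = (323.73 − 323.15) / 414 = 0.58 / 414 = 0.001401
q = Ki = 4.20 × 0.001401 = 0.005884 m/d
Seepage velocity v = q / n = 0.005884 / 0.34 = 0.01731 m/d
t = L / v = 608 / 0.01731 = 35130 d
   = 35130 / 365 = 96.3 yr

96.3 years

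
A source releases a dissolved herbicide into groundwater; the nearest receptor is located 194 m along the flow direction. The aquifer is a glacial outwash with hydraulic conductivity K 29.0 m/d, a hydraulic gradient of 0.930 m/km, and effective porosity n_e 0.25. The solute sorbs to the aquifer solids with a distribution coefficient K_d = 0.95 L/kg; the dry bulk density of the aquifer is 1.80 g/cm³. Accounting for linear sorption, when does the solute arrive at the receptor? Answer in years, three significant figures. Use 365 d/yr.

38.6 years

Darcy flux q = K·i = 29.0 × 9.3e-4 = 0.02697 m/d
Average linear velocity = 0.02697 / 0.25 = 0.1079 m/d
Retardation R = 1 + ρ_b·K_d/n = 1 + 1.80×0.95/0.25 = 7.840
Contaminant velocity v_c = v/R = 0.1079/7.840 = 0.01376 m/d
t = L/v_c = 194/0.01376 = 14100 d
   = 14100/365 = 38.6 yr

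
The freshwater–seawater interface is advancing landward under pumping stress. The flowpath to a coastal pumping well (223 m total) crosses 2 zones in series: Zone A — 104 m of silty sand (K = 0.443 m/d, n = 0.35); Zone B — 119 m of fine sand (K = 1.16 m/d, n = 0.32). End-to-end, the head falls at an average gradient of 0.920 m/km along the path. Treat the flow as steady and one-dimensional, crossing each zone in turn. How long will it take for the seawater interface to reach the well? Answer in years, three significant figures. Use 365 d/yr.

336 years

Continuity: the same q passes through each zone, so ΔH = q·Σ(L_j/K_j) — the zones act as resistances in series.
Σ(L/K) = 104/0.443 + 119/1.16 = 234.8 + 102.6 = 337.3 d
K_eq = L_total / Σ(L/K) = 223 / 337.3 = 0.6610 m/d
q = K_eq · i = 0.6610 × 9.2e-4 = 6.082e-4 m/d (same in every zone)
Zone A: v = q/n = 6.082e-4/0.35 = 0.001738 m/d → t_A = 104/0.001738 = 59850 d
Zone B: v = q/n = 6.082e-4/0.32 = 0.001900 m/d → t_B = 119/0.001900 = 62620 d
Total t = 59850 + 62620 = 122500 d
   = 122500 / 365 = 336 yr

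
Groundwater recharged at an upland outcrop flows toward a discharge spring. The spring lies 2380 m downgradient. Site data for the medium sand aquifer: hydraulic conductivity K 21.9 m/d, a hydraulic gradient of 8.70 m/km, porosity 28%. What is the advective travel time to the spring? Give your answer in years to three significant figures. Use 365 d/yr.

q = Ki = 21.9 × 0.0087 = 0.1905 m/d
v_s = q/n_e = 0.1905/0.28 = 0.6805 m/d
t = L / v = 2380 / 0.6805 = 3498 d
   = 3498 / 365 = 9.58 yr

9.58 years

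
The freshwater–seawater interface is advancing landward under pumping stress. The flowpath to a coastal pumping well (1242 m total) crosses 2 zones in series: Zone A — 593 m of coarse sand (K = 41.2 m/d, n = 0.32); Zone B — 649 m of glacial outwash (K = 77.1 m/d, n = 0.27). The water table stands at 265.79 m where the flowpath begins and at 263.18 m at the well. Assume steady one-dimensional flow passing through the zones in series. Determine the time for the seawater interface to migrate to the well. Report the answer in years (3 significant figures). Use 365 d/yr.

8.74 years

Total head drop ΔH = 265.79 − 263.18 = 2.61 m
Continuity: the same q passes through each zone, so ΔH = q·Σ(L_j/K_j) — the zones act as resistances in series.
Σ(L/K) = 593/41.2 + 649/77.1 = 14.39 + 8.418 = 22.81 d
q = ΔH / Σ(L/K) = 2.61 / 22.81 = 0.1144 m/d (same in every zone)
Zone A: v = q/n = 0.1144/0.32 = 0.3576 m/d → t_A = 593/0.3576 = 1658 d
Zone B: v = q/n = 0.1144/0.27 = 0.4238 m/d → t_B = 649/0.4238 = 1531 d
Total t = 1658 + 1531 = 3190 d
   = 3190 / 365 = 8.74 yr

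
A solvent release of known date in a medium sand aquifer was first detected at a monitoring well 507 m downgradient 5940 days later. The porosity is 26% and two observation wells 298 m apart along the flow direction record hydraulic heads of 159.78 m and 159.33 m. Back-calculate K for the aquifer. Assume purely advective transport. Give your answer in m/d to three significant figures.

Hydraulic gradient i = (159.78 − 159.33) / 298 = 0.45 / 298 = 0.001510
v = L / t = 507 / 5940 = 0.08535 m/d
K = v · n / i = 0.08535 × 0.26 / 0.001510 = 14.7 m/d

14.7 m/d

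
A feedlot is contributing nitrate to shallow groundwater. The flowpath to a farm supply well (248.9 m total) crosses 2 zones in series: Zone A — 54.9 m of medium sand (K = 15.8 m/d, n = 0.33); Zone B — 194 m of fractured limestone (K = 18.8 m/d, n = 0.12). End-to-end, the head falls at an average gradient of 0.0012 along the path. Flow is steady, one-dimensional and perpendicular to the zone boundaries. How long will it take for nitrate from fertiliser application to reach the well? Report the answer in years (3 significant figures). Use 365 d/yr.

5.24 years

Continuity: the same q passes through each zone, so ΔH = q·Σ(L_j/K_j) — the zones act as resistances in series.
Σ(L/K) = 54.9/15.8 + 194/18.8 = 3.475 + 10.32 = 13.79 d
K_eq = L_total / Σ(L/K) = 248.9 / 13.79 = 18.04 m/d
q = K_eq · i = 18.04 × 0.0012 = 0.02165 m/d (same in every zone)
Zone A: v = q/n = 0.02165/0.33 = 0.06562 m/d → t_A = 54.9/0.06562 = 836.7 d
Zone B: v = q/n = 0.02165/0.12 = 0.1804 m/d → t_B = 194/0.1804 = 1075 d
Total t = 836.7 + 1075 = 1912 d
   = 1912 / 365 = 5.24 yr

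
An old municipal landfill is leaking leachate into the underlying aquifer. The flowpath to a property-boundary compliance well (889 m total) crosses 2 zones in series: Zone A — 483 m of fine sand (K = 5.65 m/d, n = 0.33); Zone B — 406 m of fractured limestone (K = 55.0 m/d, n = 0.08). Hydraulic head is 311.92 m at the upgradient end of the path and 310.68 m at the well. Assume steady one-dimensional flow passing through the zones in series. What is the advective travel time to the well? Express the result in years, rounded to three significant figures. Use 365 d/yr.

Total head drop ΔH = 311.92 − 310.68 = 1.24 m
Continuity: the same q passes through each zone, so ΔH = q·Σ(L_j/K_j) — the zones act as resistances in series.
Σ(L/K) = 483/5.65 + 406/55.0 = 85.49 + 7.382 = 92.87 d
q = ΔH / Σ(L/K) = 1.24 / 92.87 = 0.01335 m/d (same in every zone)
Zone A: v = q/n = 0.01335/0.33 = 0.04046 m/d → t_A = 483/0.04046 = 11940 d
Zone B: v = q/n = 0.01335/0.08 = 0.1669 m/d → t_B = 406/0.1669 = 2433 d
Total t = 11940 + 2433 = 14370 d
   = 14370 / 365 = 39.4 yr

39.4 years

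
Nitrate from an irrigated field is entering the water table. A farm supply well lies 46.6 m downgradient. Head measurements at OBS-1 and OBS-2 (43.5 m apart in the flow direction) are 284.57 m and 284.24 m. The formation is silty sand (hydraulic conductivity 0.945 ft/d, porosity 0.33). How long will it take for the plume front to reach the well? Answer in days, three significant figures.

7040 days

Hydraulic gradient i = (284.57 − 284.24) / 43.5 = 0.33 / 43.5 = 0.007586
K = 0.945 ft/d × 0.3048 = 0.2880 m/d
Specific discharge q = 0.2880 × 0.007586 = 0.002185 m/d
Seepage velocity v = q / n = 0.002185 / 0.33 = 0.006622 m/d
t = L / v = 46.6 / 0.006622 = 7038 d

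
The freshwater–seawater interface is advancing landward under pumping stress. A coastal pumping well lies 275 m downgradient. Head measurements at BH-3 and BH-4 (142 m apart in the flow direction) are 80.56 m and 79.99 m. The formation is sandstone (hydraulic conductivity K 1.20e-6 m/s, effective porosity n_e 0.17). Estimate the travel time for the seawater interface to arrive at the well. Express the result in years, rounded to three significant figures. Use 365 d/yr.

Hydraulic gradient i = (80.56 − 79.99) / 142 = 0.57 / 142 = 0.004014
K = 1.20e-6 m/s × 86400 s/d = 0.1037 m/d
Specific discharge q = 0.1037 × 0.004014 = 4.162e-4 m/d
v = Ki/n = 0.1037·0.004014/0.17 = 0.002448 m/d
t = L / v = 275 / 0.002448 = 112300 d
   = 112300 / 365 = 308 yr

308 years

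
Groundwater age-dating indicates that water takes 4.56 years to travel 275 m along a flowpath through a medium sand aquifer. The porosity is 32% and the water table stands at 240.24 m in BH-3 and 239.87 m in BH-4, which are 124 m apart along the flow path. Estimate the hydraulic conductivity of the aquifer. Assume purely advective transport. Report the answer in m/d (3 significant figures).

Hydraulic gradient i = (240.24 − 239.87) / 124 = 0.37 / 124 = 0.002984
t = 4.56 years = 1664 d
v = L / t = 275 / 1664 = 0.1652 m/d
K = v · n / i = 0.1652 × 0.32 / 0.002984 = 17.7 m/d

17.7 m/d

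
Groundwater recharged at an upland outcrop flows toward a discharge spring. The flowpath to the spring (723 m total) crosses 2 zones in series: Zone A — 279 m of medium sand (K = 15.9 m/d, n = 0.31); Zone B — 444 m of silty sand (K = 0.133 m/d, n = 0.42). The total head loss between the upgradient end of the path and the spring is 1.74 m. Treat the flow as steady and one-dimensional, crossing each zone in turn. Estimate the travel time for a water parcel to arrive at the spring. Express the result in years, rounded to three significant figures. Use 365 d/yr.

1440 years

Steady 1-D flow in series ⇒ the Darcy flux q is identical in every zone and the zone head losses add (resistances L/K in series).
Σ(L/K) = 279/15.9 + 444/0.133 = 17.55 + 3338 = 3356 d
q = ΔH / Σ(L/K) = 1.74 / 3356 = 5.185e-4 m/d (same in every zone)
Zone A: v = q/n = 5.185e-4/0.31 = 0.001673 m/d → t_A = 279/0.001673 = 166800 d
Zone B: v = q/n = 5.185e-4/0.42 = 0.001235 m/d → t_B = 444/0.001235 = 359700 d
Total t = 166800 + 359700 = 526500 d
   = 526500 / 365 = 1440 yr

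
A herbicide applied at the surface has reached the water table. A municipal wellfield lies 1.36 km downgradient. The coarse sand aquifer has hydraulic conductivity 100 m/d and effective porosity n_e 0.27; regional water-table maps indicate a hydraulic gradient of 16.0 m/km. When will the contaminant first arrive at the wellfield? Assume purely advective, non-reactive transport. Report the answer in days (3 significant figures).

Darcy flux q = K·i = 100 × 0.016 = 1.600 m/d
Seepage velocity v = q / n = 1.600 / 0.27 = 5.926 m/d
L = 1.36 km = 1360 m
t = L / v = 1360 / 5.926 = 229.5 d

230 days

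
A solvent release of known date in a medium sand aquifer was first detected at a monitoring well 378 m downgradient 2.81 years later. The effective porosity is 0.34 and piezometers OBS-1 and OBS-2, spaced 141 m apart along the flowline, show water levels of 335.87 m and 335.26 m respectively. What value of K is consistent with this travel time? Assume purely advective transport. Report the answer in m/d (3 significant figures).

29.0 m/d

Hydraulic gradient i = (335.87 − 335.26) / 141 = 0.61 / 141 = 0.004326
t = 2.81 years = 1026 d
v = L / t = 378 / 1026 = 0.3685 m/d
K = v · n / i = 0.3685 × 0.34 / 0.004326 = 29.0 m/d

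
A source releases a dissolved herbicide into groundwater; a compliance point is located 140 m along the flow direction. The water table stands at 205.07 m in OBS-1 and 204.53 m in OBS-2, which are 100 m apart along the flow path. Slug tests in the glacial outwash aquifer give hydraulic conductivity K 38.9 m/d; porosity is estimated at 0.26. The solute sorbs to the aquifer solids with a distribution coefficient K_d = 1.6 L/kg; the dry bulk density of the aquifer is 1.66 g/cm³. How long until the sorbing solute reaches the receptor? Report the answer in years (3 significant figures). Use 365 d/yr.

Hydraulic gradient i = (205.07 − 204.53) / 100 = 0.54 / 100 = 0.005400
q = Ki = 38.9 × 0.005400 = 0.2101 m/d
Seepage velocity v = q / n = 0.2101 / 0.26 = 0.8079 m/d
Retardation R = 1 + ρ_b·K_d/n = 1 + 1.66×1.6/0.26 = 11.22
Contaminant velocity v_c = v/R = 0.8079/11.22 = 0.07204 m/d
t = L/v_c = 140/0.07204 = 1943 d
   = 1943/365 = 5.32 yr

5.32 years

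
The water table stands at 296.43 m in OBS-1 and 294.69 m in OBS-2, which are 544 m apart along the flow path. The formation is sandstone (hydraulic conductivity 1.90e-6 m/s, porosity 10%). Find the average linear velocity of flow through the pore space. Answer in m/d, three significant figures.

Hydraulic gradient i = (296.43 − 294.69) / 544 = 1.74 / 544 = 0.003199
K = 1.90e-6 m/s × 86400 s/d = 0.1642 m/d
Darcy flux q = K·i = 0.1642 × 0.003199 = 5.251e-4 m/d
Average linear velocity = 5.251e-4 / 0.10 = 0.005251 m/d

0.00525 m/d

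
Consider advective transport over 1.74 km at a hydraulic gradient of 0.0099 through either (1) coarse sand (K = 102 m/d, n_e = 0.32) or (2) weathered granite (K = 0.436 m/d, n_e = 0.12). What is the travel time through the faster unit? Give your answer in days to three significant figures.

Unit 1 (coarse sand): v = 102×0.0099/0.32 = 3.156 m/d, t = 1740/3.156 = 551.4 d
Unit 2 (weathered granite): v = 0.436×0.0099/0.12 = 0.03597 m/d, t = 1740/0.03597 = 48370 d
Faster unit: t = 551 d

551 days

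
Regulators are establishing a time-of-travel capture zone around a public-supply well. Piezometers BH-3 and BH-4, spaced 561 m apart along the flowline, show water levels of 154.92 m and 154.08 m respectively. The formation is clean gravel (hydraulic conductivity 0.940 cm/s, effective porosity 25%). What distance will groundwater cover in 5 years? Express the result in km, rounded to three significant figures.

8.88 km

Hydraulic gradient i = (154.92 − 154.08) / 561 = 0.84 / 561 = 0.001497
K = 0.940 cm/s × 864 = 812.2 m/d
Darcy flux q = K·i = 812.2 × 0.001497 = 1.216 m/d
v_s = q/n_e = 1.216/0.25 = 4.864 m/d
T = 5 yr × 365 = 1825 d
L = v × T = 4.864 × 1825 = 8877 m
   = 8.88 km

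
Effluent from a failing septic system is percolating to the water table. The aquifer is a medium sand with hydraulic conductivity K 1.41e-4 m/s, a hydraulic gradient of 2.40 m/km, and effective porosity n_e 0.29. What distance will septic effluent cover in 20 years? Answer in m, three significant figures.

736 m

K = 1.41e-4 m/s × 86400 s/d = 12.18 m/d
q = Ki = 12.18 × 0.0024 = 0.02924 m/d
Seepage velocity v = q / n = 0.02924 / 0.29 = 0.1008 m/d
T = 20 yr × 365 = 7300 d
L = v × T = 0.1008 × 7300 = 736.0 m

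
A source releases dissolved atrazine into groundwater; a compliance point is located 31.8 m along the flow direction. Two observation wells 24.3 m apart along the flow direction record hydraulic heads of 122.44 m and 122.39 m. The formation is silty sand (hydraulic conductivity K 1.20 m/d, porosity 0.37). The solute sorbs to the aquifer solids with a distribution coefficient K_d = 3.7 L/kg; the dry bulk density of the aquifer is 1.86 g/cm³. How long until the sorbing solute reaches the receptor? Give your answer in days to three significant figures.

Hydraulic gradient i = (122.44 − 122.39) / 24.3 = 0.05 / 24.3 = 0.002058
q = Ki = 1.20 × 0.002058 = 0.002469 m/d
Average linear velocity = 0.002469 / 0.37 = 0.006673 m/d
Retardation R = 1 + ρ_b·K_d/n = 1 + 1.86×3.7/0.37 = 19.60
Contaminant velocity v_c = v/R = 0.006673/19.60 = 3.405e-4 m/d
t = L/v_c = 31.8/3.405e-4 = 93400 d

93400 days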